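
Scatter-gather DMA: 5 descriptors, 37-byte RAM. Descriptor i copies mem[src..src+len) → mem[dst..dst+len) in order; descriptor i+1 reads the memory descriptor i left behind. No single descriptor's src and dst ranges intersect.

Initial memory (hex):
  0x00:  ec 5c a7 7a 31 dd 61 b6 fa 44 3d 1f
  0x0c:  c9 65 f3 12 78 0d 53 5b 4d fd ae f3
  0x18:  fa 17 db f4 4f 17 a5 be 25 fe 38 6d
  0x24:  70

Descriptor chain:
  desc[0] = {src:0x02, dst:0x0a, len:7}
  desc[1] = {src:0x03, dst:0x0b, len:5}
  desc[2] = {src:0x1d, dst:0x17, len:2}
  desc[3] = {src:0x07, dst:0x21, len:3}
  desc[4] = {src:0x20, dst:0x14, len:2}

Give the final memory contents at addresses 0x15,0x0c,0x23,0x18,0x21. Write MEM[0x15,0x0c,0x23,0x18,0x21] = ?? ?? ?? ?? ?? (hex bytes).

MEM[0x15,0x0c,0x23,0x18,0x21] = b6 31 44 a5 b6

[0] 0x02->0x0a len=7 : a7 7a 31 dd 61 b6 fa
[1] 0x03->0x0b len=5 : 7a 31 dd 61 b6
[2] 0x1d->0x17 len=2 : 17 a5
[3] 0x07->0x21 len=3 : b6 fa 44
[4] 0x20->0x14 len=2 : 25 b6
query mem[0x15]=0xb6, mem[0x0c]=0x31, mem[0x23]=0x44, mem[0x18]=0xa5, mem[0x21]=0xb6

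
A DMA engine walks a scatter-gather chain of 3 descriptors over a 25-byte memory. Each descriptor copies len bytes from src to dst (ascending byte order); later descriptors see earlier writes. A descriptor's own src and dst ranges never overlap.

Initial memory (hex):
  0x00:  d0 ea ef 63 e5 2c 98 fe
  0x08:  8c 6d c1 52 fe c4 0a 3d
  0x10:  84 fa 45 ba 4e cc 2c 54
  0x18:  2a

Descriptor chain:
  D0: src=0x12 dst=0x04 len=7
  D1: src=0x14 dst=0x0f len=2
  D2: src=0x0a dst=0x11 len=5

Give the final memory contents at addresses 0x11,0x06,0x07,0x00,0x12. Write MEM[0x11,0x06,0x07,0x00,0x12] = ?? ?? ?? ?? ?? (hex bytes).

#0 dst[0x04+7] := {0x45,0xba,0x4e,0xcc,0x2c,0x54,0x2a}
#1 dst[0x0f+2] := {0x4e,0xcc}
#2 dst[0x11+5] := {0x2a,0x52,0xfe,0xc4,0x0a}
query mem[0x11]=0x2a, mem[0x06]=0x4e, mem[0x07]=0xcc, mem[0x00]=0xd0, mem[0x12]=0x52

MEM[0x11,0x06,0x07,0x00,0x12] = 2a 4e cc d0 52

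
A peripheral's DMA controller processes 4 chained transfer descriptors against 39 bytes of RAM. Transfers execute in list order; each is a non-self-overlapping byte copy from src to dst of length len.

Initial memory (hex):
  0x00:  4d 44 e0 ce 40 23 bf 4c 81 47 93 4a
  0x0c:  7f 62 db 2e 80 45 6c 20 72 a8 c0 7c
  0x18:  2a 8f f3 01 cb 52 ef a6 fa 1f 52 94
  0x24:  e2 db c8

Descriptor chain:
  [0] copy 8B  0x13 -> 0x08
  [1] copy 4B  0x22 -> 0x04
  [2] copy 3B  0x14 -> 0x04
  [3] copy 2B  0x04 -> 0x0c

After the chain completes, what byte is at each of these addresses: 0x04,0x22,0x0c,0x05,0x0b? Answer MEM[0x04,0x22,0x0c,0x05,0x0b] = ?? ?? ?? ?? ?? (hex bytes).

MEM[0x04,0x22,0x0c,0x05,0x0b] = 72 52 72 a8 c0

#0 dst[0x08+8] := {0x20,0x72,0xa8,0xc0,0x7c,0x2a,0x8f,0xf3}
#1 dst[0x04+4] := {0x52,0x94,0xe2,0xdb}
#2 dst[0x04+3] := {0x72,0xa8,0xc0}
#3 dst[0x0c+2] := {0x72,0xa8}
query mem[0x04]=0x72, mem[0x22]=0x52, mem[0x0c]=0x72, mem[0x05]=0xa8, mem[0x0b]=0xc0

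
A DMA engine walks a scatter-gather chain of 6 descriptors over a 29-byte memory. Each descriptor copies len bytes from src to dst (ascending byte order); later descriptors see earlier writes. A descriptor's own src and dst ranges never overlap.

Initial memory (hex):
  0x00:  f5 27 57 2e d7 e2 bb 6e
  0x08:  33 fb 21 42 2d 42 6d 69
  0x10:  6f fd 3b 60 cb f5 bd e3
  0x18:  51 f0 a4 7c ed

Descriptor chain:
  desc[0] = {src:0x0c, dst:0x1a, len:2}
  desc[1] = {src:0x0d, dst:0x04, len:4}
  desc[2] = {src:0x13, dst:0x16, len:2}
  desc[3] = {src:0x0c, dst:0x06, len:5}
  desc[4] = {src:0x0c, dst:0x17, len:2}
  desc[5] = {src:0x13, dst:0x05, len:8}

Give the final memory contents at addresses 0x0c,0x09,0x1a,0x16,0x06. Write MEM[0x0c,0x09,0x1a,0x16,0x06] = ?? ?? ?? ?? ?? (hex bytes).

#0 dst[0x1a+2] := {0x2d,0x42}
#1 dst[0x04+4] := {0x42,0x6d,0x69,0x6f}
#2 dst[0x16+2] := {0x60,0xcb}
#3 dst[0x06+5] := {0x2d,0x42,0x6d,0x69,0x6f}
#4 dst[0x17+2] := {0x2d,0x42}
#5 dst[0x05+8] := {0x60,0xcb,0xf5,0x60,0x2d,0x42,0xf0,0x2d}
query mem[0x0c]=0x2d, mem[0x09]=0x2d, mem[0x1a]=0x2d, mem[0x16]=0x60, mem[0x06]=0xcb

MEM[0x0c,0x09,0x1a,0x16,0x06] = 2d 2d 2d 60 cb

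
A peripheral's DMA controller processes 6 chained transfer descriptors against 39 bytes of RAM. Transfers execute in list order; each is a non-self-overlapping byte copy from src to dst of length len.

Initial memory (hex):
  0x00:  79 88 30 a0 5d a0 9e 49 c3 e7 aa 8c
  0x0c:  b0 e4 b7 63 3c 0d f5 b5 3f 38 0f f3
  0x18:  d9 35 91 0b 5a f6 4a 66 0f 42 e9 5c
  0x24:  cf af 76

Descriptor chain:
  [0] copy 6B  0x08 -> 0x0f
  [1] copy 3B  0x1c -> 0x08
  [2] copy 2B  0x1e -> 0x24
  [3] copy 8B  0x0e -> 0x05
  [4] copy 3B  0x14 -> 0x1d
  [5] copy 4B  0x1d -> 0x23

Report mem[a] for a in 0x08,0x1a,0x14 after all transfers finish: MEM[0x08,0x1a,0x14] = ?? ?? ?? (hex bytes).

MEM[0x08,0x1a,0x14] = aa 91 e4

D0: mem[0x0f..0x14] <- [c3 e7 aa 8c b0 e4]
D1: mem[0x08..0x0a] <- [5a f6 4a]
D2: mem[0x24..0x25] <- [4a 66]
D3: mem[0x05..0x0c] <- [b7 c3 e7 aa 8c b0 e4 38]
D4: mem[0x1d..0x1f] <- [e4 38 0f]
D5: mem[0x23..0x26] <- [e4 38 0f 0f]
query mem[0x08]=0xaa, mem[0x1a]=0x91, mem[0x14]=0xe4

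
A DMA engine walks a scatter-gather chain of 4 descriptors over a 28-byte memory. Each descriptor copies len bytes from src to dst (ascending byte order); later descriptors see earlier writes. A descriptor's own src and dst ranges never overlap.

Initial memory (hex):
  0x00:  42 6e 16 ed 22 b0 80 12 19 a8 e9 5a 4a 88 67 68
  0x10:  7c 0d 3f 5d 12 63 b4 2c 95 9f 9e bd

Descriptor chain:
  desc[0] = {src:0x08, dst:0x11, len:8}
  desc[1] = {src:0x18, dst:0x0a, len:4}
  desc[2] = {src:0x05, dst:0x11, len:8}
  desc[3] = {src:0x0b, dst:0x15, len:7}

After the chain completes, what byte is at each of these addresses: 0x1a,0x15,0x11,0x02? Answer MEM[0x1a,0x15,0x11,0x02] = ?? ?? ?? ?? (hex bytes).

MEM[0x1a,0x15,0x11,0x02] = 7c 9f b0 16

  after D0: wrote 8B at 0x11 = 19a8e95a4a886768
  after D1: wrote 4B at 0x0a = 689f9ebd
  after D2: wrote 8B at 0x11 = b0801219a8689f9e
  after D3: wrote 7B at 0x15 = 9f9ebd67687cb0
query mem[0x1a]=0x7c, mem[0x15]=0x9f, mem[0x11]=0xb0, mem[0x02]=0x16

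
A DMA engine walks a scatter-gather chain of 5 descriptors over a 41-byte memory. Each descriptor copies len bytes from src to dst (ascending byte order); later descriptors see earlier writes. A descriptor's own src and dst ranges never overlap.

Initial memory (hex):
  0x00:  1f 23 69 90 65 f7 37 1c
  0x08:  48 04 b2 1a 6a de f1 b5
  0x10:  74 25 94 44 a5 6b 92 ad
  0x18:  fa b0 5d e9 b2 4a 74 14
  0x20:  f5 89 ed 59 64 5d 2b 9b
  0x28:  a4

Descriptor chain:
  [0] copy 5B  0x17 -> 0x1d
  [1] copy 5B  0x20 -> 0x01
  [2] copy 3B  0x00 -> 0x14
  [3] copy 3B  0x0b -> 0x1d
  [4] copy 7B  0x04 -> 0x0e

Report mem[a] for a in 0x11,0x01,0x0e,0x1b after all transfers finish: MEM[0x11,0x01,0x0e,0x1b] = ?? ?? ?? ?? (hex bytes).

#0 dst[0x1d+5] := {0xad,0xfa,0xb0,0x5d,0xe9}
#1 dst[0x01+5] := {0x5d,0xe9,0xed,0x59,0x64}
#2 dst[0x14+3] := {0x1f,0x5d,0xe9}
#3 dst[0x1d+3] := {0x1a,0x6a,0xde}
#4 dst[0x0e+7] := {0x59,0x64,0x37,0x1c,0x48,0x04,0xb2}
query mem[0x11]=0x1c, mem[0x01]=0x5d, mem[0x0e]=0x59, mem[0x1b]=0xe9

MEM[0x11,0x01,0x0e,0x1b] = 1c 5d 59 e9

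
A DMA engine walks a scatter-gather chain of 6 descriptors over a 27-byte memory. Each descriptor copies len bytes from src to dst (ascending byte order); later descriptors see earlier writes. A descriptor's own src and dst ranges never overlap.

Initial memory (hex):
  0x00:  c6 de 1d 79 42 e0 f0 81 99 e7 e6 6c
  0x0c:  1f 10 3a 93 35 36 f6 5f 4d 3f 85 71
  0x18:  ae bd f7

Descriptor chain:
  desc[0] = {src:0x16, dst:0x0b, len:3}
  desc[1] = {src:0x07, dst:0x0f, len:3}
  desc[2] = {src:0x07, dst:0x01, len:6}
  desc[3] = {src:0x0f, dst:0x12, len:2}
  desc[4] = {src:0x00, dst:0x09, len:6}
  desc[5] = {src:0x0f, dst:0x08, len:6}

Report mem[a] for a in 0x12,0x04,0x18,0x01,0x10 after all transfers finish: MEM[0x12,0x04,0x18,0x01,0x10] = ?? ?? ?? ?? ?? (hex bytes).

MEM[0x12,0x04,0x18,0x01,0x10] = 81 e6 ae 81 99

[0] 0x16->0x0b len=3 : 85 71 ae
[1] 0x07->0x0f len=3 : 81 99 e7
[2] 0x07->0x01 len=6 : 81 99 e7 e6 85 71
[3] 0x0f->0x12 len=2 : 81 99
[4] 0x00->0x09 len=6 : c6 81 99 e7 e6 85
[5] 0x0f->0x08 len=6 : 81 99 e7 81 99 4d
query mem[0x12]=0x81, mem[0x04]=0xe6, mem[0x18]=0xae, mem[0x01]=0x81, mem[0x10]=0x99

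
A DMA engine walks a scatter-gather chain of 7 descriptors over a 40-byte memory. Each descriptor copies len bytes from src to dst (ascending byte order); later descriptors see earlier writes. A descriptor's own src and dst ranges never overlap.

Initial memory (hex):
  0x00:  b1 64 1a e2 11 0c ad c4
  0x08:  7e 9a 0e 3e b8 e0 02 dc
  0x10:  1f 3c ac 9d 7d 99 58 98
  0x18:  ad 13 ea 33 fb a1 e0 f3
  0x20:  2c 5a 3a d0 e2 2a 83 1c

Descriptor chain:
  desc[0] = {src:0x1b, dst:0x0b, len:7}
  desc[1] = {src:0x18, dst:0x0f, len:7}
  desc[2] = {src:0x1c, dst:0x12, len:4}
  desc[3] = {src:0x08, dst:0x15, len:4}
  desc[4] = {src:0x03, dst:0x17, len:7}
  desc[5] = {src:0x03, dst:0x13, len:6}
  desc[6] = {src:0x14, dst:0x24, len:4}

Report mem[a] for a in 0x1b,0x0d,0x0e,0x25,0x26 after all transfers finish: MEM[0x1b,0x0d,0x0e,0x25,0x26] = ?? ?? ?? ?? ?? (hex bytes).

MEM[0x1b,0x0d,0x0e,0x25,0x26] = c4 a1 e0 0c ad

D0: mem[0x0b..0x11] <- [33 fb a1 e0 f3 2c 5a]
D1: mem[0x0f..0x15] <- [ad 13 ea 33 fb a1 e0]
D2: mem[0x12..0x15] <- [fb a1 e0 f3]
D3: mem[0x15..0x18] <- [7e 9a 0e 33]
D4: mem[0x17..0x1d] <- [e2 11 0c ad c4 7e 9a]
D5: mem[0x13..0x18] <- [e2 11 0c ad c4 7e]
D6: mem[0x24..0x27] <- [11 0c ad c4]
query mem[0x1b]=0xc4, mem[0x0d]=0xa1, mem[0x0e]=0xe0, mem[0x25]=0x0c, mem[0x26]=0xad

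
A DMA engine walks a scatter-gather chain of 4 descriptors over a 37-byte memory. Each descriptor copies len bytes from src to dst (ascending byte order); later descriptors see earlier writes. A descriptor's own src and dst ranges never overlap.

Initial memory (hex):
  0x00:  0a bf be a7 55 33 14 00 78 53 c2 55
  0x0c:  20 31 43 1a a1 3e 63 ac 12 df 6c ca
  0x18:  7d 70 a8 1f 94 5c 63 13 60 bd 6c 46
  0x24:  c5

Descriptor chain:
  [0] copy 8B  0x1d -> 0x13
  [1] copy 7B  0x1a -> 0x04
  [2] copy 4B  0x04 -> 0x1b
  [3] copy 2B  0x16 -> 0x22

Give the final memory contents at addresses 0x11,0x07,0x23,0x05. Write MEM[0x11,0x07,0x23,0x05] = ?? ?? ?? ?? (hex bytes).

MEM[0x11,0x07,0x23,0x05] = 3e 5c bd 1f

[0] 0x1d->0x13 len=8 : 5c 63 13 60 bd 6c 46 c5
[1] 0x1a->0x04 len=7 : c5 1f 94 5c 63 13 60
[2] 0x04->0x1b len=4 : c5 1f 94 5c
[3] 0x16->0x22 len=2 : 60 bd
query mem[0x11]=0x3e, mem[0x07]=0x5c, mem[0x23]=0xbd, mem[0x05]=0x1f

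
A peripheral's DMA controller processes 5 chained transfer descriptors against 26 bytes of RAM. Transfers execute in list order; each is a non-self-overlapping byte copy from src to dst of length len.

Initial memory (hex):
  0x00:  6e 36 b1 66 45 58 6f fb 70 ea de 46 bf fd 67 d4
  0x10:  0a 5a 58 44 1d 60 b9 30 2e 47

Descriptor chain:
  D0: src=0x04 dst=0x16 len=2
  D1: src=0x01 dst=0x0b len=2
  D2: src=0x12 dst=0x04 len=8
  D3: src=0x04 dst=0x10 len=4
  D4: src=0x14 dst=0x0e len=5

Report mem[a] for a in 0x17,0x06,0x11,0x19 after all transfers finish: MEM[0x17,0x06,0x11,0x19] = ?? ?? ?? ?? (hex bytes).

[0] 0x04->0x16 len=2 : 45 58
[1] 0x01->0x0b len=2 : 36 b1
[2] 0x12->0x04 len=8 : 58 44 1d 60 45 58 2e 47
[3] 0x04->0x10 len=4 : 58 44 1d 60
[4] 0x14->0x0e len=5 : 1d 60 45 58 2e
query mem[0x17]=0x58, mem[0x06]=0x1d, mem[0x11]=0x58, mem[0x19]=0x47

MEM[0x17,0x06,0x11,0x19] = 58 1d 58 47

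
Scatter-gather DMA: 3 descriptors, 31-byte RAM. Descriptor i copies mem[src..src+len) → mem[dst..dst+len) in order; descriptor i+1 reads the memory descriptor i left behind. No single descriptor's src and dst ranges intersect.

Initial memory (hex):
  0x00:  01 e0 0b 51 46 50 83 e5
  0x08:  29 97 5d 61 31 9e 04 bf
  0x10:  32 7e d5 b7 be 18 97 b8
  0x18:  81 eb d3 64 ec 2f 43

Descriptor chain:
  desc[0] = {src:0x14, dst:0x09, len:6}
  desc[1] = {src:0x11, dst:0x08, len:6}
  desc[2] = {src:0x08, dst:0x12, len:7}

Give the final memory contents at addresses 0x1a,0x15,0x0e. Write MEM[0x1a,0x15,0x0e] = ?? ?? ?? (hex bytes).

MEM[0x1a,0x15,0x0e] = d3 be eb

#0 dst[0x09+6] := {0xbe,0x18,0x97,0xb8,0x81,0xeb}
#1 dst[0x08+6] := {0x7e,0xd5,0xb7,0xbe,0x18,0x97}
#2 dst[0x12+7] := {0x7e,0xd5,0xb7,0xbe,0x18,0x97,0xeb}
query mem[0x1a]=0xd3, mem[0x15]=0xbe, mem[0x0e]=0xeb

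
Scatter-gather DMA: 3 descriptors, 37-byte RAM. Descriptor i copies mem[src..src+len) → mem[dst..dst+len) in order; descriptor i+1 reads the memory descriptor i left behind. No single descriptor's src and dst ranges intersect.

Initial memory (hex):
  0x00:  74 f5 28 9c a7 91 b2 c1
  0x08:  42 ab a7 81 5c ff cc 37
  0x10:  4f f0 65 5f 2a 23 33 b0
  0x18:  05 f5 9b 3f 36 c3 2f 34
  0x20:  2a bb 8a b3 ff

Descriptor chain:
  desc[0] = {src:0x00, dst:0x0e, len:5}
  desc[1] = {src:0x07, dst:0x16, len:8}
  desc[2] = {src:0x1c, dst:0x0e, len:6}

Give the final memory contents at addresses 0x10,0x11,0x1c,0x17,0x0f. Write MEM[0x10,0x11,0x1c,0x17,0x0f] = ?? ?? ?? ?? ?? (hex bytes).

[0] 0x00->0x0e len=5 : 74 f5 28 9c a7
[1] 0x07->0x16 len=8 : c1 42 ab a7 81 5c ff 74
[2] 0x1c->0x0e len=6 : ff 74 2f 34 2a bb
query mem[0x10]=0x2f, mem[0x11]=0x34, mem[0x1c]=0xff, mem[0x17]=0x42, mem[0x0f]=0x74

MEM[0x10,0x11,0x1c,0x17,0x0f] = 2f 34 ff 42 74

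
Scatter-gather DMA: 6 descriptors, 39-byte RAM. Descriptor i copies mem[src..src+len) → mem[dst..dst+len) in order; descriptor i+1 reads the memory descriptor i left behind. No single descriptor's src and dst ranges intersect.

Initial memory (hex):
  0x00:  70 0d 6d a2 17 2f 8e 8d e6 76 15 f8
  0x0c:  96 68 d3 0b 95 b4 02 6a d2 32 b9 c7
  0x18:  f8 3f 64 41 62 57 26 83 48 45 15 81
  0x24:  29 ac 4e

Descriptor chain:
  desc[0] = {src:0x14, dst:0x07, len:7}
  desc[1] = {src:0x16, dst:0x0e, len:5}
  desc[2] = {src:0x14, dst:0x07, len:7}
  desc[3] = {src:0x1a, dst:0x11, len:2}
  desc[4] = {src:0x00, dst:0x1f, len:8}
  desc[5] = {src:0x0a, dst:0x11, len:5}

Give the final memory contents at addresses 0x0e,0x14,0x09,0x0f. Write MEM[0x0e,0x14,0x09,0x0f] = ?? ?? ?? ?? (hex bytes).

[0] 0x14->0x07 len=7 : d2 32 b9 c7 f8 3f 64
[1] 0x16->0x0e len=5 : b9 c7 f8 3f 64
[2] 0x14->0x07 len=7 : d2 32 b9 c7 f8 3f 64
[3] 0x1a->0x11 len=2 : 64 41
[4] 0x00->0x1f len=8 : 70 0d 6d a2 17 2f 8e d2
[5] 0x0a->0x11 len=5 : c7 f8 3f 64 b9
query mem[0x0e]=0xb9, mem[0x14]=0x64, mem[0x09]=0xb9, mem[0x0f]=0xc7

MEM[0x0e,0x14,0x09,0x0f] = b9 64 b9 c7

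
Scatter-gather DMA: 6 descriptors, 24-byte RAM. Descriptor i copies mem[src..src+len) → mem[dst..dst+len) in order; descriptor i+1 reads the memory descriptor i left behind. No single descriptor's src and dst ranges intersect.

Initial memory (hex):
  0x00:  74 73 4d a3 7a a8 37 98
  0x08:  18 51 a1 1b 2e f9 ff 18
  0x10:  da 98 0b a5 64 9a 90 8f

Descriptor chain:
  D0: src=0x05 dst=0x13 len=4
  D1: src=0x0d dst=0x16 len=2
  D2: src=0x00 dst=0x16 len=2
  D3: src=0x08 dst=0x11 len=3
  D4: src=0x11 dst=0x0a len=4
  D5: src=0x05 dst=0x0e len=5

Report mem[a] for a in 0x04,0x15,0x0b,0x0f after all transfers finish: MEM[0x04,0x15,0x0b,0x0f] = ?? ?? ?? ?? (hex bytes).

MEM[0x04,0x15,0x0b,0x0f] = 7a 98 51 37

  after D0: wrote 4B at 0x13 = a8379818
  after D1: wrote 2B at 0x16 = f9ff
  after D2: wrote 2B at 0x16 = 7473
  after D3: wrote 3B at 0x11 = 1851a1
  after D4: wrote 4B at 0x0a = 1851a137
  after D5: wrote 5B at 0x0e = a837981851
query mem[0x04]=0x7a, mem[0x15]=0x98, mem[0x0b]=0x51, mem[0x0f]=0x37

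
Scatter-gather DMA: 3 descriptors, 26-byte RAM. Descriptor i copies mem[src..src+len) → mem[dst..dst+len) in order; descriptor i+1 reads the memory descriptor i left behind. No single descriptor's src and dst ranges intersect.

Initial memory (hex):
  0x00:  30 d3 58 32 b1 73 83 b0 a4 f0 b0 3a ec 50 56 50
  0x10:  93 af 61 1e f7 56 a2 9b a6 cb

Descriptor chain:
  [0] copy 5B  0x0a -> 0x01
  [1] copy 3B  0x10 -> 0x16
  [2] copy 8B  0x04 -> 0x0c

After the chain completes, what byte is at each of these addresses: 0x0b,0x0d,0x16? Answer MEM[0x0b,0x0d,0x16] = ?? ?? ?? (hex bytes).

MEM[0x0b,0x0d,0x16] = 3a 56 93

D0: mem[0x01..0x05] <- [b0 3a ec 50 56]
D1: mem[0x16..0x18] <- [93 af 61]
D2: mem[0x0c..0x13] <- [50 56 83 b0 a4 f0 b0 3a]
query mem[0x0b]=0x3a, mem[0x0d]=0x56, mem[0x16]=0x93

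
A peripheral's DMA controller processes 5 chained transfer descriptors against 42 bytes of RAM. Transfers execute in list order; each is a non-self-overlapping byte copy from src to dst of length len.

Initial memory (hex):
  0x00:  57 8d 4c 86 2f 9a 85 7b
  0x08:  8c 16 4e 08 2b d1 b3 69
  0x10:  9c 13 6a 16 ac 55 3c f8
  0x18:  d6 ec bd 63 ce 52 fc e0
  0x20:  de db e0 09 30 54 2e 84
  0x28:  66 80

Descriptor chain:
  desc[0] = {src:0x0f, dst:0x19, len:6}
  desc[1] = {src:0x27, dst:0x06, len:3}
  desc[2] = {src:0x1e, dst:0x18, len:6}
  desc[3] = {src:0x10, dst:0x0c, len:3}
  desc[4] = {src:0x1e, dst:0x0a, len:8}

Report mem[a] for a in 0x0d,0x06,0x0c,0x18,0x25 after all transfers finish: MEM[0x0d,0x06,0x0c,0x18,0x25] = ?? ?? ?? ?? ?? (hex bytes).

MEM[0x0d,0x06,0x0c,0x18,0x25] = db 84 de ac 54

#0 dst[0x19+6] := {0x69,0x9c,0x13,0x6a,0x16,0xac}
#1 dst[0x06+3] := {0x84,0x66,0x80}
#2 dst[0x18+6] := {0xac,0xe0,0xde,0xdb,0xe0,0x09}
#3 dst[0x0c+3] := {0x9c,0x13,0x6a}
#4 dst[0x0a+8] := {0xac,0xe0,0xde,0xdb,0xe0,0x09,0x30,0x54}
query mem[0x0d]=0xdb, mem[0x06]=0x84, mem[0x0c]=0xde, mem[0x18]=0xac, mem[0x25]=0x54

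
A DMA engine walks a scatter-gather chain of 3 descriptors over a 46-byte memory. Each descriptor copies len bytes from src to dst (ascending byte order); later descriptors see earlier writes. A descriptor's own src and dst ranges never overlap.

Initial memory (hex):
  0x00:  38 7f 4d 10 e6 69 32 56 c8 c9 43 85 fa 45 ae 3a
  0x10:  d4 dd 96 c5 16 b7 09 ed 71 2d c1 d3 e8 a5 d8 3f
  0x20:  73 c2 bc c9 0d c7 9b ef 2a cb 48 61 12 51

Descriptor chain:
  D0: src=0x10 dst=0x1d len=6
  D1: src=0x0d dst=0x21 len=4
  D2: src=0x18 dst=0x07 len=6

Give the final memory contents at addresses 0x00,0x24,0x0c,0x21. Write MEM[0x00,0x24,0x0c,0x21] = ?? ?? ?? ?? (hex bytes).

MEM[0x00,0x24,0x0c,0x21] = 38 d4 d4 45

#0 dst[0x1d+6] := {0xd4,0xdd,0x96,0xc5,0x16,0xb7}
#1 dst[0x21+4] := {0x45,0xae,0x3a,0xd4}
#2 dst[0x07+6] := {0x71,0x2d,0xc1,0xd3,0xe8,0xd4}
query mem[0x00]=0x38, mem[0x24]=0xd4, mem[0x0c]=0xd4, mem[0x21]=0x45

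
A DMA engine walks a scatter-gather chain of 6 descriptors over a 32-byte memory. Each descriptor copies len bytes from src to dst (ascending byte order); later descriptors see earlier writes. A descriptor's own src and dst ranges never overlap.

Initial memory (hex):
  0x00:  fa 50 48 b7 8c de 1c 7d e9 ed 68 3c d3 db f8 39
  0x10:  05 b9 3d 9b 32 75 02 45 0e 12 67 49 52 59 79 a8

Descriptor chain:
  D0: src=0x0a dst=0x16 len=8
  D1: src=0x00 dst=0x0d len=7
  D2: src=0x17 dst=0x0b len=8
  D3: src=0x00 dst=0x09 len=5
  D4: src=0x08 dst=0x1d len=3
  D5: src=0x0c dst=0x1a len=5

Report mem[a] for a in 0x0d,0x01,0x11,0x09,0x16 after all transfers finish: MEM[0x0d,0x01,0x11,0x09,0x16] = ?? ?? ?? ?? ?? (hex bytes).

  after D0: wrote 8B at 0x16 = 683cd3dbf83905b9
  after D1: wrote 7B at 0x0d = fa5048b78cde1c
  after D2: wrote 8B at 0x0b = 3cd3dbf83905b979
  after D3: wrote 5B at 0x09 = fa5048b78c
  after D4: wrote 3B at 0x1d = e9fa50
  after D5: wrote 5B at 0x1a = b78cf83905
query mem[0x0d]=0x8c, mem[0x01]=0x50, mem[0x11]=0xb9, mem[0x09]=0xfa, mem[0x16]=0x68

MEM[0x0d,0x01,0x11,0x09,0x16] = 8c 50 b9 fa 68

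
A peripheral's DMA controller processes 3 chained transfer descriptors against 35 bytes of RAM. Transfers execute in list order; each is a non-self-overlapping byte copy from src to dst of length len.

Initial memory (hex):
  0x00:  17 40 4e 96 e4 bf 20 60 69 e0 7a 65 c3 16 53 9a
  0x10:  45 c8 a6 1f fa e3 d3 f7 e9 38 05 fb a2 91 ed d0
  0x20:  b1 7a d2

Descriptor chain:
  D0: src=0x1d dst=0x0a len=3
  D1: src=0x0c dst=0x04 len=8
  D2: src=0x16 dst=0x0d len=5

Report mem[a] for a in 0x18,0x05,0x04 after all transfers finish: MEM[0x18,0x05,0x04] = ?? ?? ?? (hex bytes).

MEM[0x18,0x05,0x04] = e9 16 d0

D0: mem[0x0a..0x0c] <- [91 ed d0]
D1: mem[0x04..0x0b] <- [d0 16 53 9a 45 c8 a6 1f]
D2: mem[0x0d..0x11] <- [d3 f7 e9 38 05]
query mem[0x18]=0xe9, mem[0x05]=0x16, mem[0x04]=0xd0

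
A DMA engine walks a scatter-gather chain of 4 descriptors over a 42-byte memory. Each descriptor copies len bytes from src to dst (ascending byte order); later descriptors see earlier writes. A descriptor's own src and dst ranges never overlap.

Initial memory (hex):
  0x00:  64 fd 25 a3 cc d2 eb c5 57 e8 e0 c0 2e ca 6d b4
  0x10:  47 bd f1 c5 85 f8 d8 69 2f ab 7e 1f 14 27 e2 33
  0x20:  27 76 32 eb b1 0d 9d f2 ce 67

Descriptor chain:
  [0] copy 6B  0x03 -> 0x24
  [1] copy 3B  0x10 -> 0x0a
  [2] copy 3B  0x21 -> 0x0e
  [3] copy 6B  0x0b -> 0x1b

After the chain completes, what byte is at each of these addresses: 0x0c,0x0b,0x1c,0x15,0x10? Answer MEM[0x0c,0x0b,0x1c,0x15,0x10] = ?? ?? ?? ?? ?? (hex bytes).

D0: mem[0x24..0x29] <- [a3 cc d2 eb c5 57]
D1: mem[0x0a..0x0c] <- [47 bd f1]
D2: mem[0x0e..0x10] <- [76 32 eb]
D3: mem[0x1b..0x20] <- [bd f1 ca 76 32 eb]
query mem[0x0c]=0xf1, mem[0x0b]=0xbd, mem[0x1c]=0xf1, mem[0x15]=0xf8, mem[0x10]=0xeb

MEM[0x0c,0x0b,0x1c,0x15,0x10] = f1 bd f1 f8 eb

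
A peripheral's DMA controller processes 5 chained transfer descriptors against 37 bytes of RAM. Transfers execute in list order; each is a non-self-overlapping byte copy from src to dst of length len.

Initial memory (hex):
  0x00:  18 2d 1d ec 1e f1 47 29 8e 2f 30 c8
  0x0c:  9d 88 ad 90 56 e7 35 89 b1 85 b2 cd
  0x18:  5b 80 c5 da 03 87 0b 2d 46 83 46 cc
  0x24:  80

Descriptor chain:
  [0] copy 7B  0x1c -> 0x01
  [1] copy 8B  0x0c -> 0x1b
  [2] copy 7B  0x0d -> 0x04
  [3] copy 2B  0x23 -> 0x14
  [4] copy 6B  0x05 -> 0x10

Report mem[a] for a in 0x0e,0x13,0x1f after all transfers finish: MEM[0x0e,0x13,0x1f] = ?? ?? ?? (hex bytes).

MEM[0x0e,0x13,0x1f] = ad e7 56

D0: mem[0x01..0x07] <- [03 87 0b 2d 46 83 46]
D1: mem[0x1b..0x22] <- [9d 88 ad 90 56 e7 35 89]
D2: mem[0x04..0x0a] <- [88 ad 90 56 e7 35 89]
D3: mem[0x14..0x15] <- [cc 80]
D4: mem[0x10..0x15] <- [ad 90 56 e7 35 89]
query mem[0x0e]=0xad, mem[0x13]=0xe7, mem[0x1f]=0x56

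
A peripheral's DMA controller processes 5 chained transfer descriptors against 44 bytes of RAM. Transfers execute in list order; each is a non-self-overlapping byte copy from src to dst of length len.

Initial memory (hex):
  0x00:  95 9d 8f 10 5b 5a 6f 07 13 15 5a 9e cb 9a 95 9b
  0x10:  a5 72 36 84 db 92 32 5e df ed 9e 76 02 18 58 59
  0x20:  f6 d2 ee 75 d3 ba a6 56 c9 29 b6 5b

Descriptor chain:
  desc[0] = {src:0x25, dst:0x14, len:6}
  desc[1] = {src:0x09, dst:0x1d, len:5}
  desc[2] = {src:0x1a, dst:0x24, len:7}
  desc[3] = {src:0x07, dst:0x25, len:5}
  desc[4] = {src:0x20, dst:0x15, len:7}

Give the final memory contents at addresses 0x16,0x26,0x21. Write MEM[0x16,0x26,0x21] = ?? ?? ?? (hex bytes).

MEM[0x16,0x26,0x21] = 9a 13 9a

#0 dst[0x14+6] := {0xba,0xa6,0x56,0xc9,0x29,0xb6}
#1 dst[0x1d+5] := {0x15,0x5a,0x9e,0xcb,0x9a}
#2 dst[0x24+7] := {0x9e,0x76,0x02,0x15,0x5a,0x9e,0xcb}
#3 dst[0x25+5] := {0x07,0x13,0x15,0x5a,0x9e}
#4 dst[0x15+7] := {0xcb,0x9a,0xee,0x75,0x9e,0x07,0x13}
query mem[0x16]=0x9a, mem[0x26]=0x13, mem[0x21]=0x9a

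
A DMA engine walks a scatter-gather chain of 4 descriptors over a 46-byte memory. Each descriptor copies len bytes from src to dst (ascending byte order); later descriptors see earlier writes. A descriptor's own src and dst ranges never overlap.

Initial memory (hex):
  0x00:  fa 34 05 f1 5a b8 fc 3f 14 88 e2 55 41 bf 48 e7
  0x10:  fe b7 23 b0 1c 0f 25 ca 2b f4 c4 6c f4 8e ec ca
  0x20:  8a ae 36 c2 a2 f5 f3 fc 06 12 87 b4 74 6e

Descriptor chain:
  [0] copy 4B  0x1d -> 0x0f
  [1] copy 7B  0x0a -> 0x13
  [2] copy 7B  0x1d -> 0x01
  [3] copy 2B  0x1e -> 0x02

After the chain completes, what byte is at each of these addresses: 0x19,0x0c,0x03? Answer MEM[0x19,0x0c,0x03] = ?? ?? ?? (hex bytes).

MEM[0x19,0x0c,0x03] = ec 41 ca

  after D0: wrote 4B at 0x0f = 8eecca8a
  after D1: wrote 7B at 0x13 = e25541bf488eec
  after D2: wrote 7B at 0x01 = 8eecca8aae36c2
  after D3: wrote 2B at 0x02 = ecca
query mem[0x19]=0xec, mem[0x0c]=0x41, mem[0x03]=0xca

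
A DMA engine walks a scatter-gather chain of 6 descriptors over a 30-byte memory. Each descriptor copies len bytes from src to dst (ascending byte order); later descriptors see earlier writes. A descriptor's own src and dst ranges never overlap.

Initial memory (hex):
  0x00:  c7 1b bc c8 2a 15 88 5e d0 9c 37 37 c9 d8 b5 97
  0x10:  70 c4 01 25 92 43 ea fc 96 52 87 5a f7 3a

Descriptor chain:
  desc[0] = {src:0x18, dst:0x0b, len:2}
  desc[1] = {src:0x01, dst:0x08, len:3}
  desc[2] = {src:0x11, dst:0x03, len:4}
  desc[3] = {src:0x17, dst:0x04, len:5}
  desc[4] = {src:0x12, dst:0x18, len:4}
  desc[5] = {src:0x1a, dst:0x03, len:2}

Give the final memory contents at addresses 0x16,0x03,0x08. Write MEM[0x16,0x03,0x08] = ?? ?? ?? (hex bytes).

MEM[0x16,0x03,0x08] = ea 92 5a

[0] 0x18->0x0b len=2 : 96 52
[1] 0x01->0x08 len=3 : 1b bc c8
[2] 0x11->0x03 len=4 : c4 01 25 92
[3] 0x17->0x04 len=5 : fc 96 52 87 5a
[4] 0x12->0x18 len=4 : 01 25 92 43
[5] 0x1a->0x03 len=2 : 92 43
query mem[0x16]=0xea, mem[0x03]=0x92, mem[0x08]=0x5a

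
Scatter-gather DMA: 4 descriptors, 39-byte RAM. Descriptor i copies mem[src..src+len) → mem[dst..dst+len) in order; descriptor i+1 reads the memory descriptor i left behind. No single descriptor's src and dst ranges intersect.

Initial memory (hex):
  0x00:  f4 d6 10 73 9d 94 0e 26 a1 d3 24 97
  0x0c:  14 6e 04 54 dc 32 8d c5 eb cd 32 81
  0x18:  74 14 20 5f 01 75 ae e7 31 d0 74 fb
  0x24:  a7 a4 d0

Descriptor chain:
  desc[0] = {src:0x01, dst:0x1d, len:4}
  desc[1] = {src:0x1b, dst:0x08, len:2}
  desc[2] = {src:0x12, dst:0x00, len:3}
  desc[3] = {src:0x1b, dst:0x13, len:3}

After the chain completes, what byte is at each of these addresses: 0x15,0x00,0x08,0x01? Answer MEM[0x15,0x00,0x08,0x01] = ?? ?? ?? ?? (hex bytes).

MEM[0x15,0x00,0x08,0x01] = d6 8d 5f c5

[0] 0x01->0x1d len=4 : d6 10 73 9d
[1] 0x1b->0x08 len=2 : 5f 01
[2] 0x12->0x00 len=3 : 8d c5 eb
[3] 0x1b->0x13 len=3 : 5f 01 d6
query mem[0x15]=0xd6, mem[0x00]=0x8d, mem[0x08]=0x5f, mem[0x01]=0xc5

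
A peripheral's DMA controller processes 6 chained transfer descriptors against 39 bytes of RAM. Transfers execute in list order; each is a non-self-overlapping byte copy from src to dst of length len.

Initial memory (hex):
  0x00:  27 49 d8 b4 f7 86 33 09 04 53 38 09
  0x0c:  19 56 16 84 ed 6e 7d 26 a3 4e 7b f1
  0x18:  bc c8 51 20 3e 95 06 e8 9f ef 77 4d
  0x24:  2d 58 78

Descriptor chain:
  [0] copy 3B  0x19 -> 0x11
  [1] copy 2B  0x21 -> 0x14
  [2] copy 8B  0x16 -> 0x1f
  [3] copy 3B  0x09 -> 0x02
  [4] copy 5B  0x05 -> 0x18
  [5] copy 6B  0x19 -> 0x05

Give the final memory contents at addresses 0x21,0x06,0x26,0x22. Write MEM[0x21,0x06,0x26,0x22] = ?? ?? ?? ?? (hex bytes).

MEM[0x21,0x06,0x26,0x22] = bc 09 95 c8

  after D0: wrote 3B at 0x11 = c85120
  after D1: wrote 2B at 0x14 = ef77
  after D2: wrote 8B at 0x1f = 7bf1bcc851203e95
  after D3: wrote 3B at 0x02 = 533809
  after D4: wrote 5B at 0x18 = 8633090453
  after D5: wrote 6B at 0x05 = 330904539506
query mem[0x21]=0xbc, mem[0x06]=0x09, mem[0x26]=0x95, mem[0x22]=0xc8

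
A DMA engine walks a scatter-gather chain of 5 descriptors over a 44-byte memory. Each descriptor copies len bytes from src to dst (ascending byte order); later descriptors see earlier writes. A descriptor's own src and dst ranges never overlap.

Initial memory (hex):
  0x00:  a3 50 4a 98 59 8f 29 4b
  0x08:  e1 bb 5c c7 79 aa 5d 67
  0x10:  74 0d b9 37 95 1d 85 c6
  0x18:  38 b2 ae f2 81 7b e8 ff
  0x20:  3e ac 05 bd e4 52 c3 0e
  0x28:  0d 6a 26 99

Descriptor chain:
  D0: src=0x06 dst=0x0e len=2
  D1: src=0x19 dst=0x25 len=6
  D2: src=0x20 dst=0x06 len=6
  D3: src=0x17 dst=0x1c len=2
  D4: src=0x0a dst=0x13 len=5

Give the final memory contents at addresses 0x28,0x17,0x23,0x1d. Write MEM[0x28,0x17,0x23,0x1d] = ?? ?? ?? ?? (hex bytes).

MEM[0x28,0x17,0x23,0x1d] = 81 29 bd 38

[0] 0x06->0x0e len=2 : 29 4b
[1] 0x19->0x25 len=6 : b2 ae f2 81 7b e8
[2] 0x20->0x06 len=6 : 3e ac 05 bd e4 b2
[3] 0x17->0x1c len=2 : c6 38
[4] 0x0a->0x13 len=5 : e4 b2 79 aa 29
query mem[0x28]=0x81, mem[0x17]=0x29, mem[0x23]=0xbd, mem[0x1d]=0x38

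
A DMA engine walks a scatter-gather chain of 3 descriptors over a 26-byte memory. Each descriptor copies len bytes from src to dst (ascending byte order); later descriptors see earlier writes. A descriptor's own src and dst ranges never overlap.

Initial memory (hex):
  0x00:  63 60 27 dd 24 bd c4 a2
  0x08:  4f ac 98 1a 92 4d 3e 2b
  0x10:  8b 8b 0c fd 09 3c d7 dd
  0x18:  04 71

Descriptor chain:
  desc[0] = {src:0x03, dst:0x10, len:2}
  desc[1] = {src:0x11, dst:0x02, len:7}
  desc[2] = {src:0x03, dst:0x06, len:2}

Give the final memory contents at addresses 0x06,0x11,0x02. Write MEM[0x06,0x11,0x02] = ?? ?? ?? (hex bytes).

[0] 0x03->0x10 len=2 : dd 24
[1] 0x11->0x02 len=7 : 24 0c fd 09 3c d7 dd
[2] 0x03->0x06 len=2 : 0c fd
query mem[0x06]=0x0c, mem[0x11]=0x24, mem[0x02]=0x24

MEM[0x06,0x11,0x02] = 0c 24 24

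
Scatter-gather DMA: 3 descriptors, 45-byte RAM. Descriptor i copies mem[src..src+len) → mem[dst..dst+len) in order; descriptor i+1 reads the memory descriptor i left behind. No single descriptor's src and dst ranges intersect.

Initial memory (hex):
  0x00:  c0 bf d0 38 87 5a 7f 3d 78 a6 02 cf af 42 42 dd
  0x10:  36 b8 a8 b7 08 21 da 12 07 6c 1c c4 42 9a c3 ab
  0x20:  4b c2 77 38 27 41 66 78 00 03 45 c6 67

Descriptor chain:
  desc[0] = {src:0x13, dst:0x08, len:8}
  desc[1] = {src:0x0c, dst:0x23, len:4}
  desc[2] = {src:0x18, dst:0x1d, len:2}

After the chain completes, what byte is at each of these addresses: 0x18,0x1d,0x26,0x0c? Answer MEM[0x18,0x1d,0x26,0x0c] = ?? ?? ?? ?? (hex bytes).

  after D0: wrote 8B at 0x08 = b70821da12076c1c
  after D1: wrote 4B at 0x23 = 12076c1c
  after D2: wrote 2B at 0x1d = 076c
query mem[0x18]=0x07, mem[0x1d]=0x07, mem[0x26]=0x1c, mem[0x0c]=0x12

MEM[0x18,0x1d,0x26,0x0c] = 07 07 1c 12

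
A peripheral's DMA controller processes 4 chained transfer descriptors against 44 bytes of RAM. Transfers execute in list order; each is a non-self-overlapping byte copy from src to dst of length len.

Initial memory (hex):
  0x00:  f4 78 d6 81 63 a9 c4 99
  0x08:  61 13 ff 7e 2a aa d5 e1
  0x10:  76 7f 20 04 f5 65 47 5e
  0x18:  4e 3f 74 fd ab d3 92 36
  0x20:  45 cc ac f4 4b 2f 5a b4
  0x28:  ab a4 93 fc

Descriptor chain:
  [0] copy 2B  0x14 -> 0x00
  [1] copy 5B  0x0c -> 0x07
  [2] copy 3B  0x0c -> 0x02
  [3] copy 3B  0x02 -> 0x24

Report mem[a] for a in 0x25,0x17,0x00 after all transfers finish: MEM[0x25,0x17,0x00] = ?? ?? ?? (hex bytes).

#0 dst[0x00+2] := {0xf5,0x65}
#1 dst[0x07+5] := {0x2a,0xaa,0xd5,0xe1,0x76}
#2 dst[0x02+3] := {0x2a,0xaa,0xd5}
#3 dst[0x24+3] := {0x2a,0xaa,0xd5}
query mem[0x25]=0xaa, mem[0x17]=0x5e, mem[0x00]=0xf5

MEM[0x25,0x17,0x00] = aa 5e f5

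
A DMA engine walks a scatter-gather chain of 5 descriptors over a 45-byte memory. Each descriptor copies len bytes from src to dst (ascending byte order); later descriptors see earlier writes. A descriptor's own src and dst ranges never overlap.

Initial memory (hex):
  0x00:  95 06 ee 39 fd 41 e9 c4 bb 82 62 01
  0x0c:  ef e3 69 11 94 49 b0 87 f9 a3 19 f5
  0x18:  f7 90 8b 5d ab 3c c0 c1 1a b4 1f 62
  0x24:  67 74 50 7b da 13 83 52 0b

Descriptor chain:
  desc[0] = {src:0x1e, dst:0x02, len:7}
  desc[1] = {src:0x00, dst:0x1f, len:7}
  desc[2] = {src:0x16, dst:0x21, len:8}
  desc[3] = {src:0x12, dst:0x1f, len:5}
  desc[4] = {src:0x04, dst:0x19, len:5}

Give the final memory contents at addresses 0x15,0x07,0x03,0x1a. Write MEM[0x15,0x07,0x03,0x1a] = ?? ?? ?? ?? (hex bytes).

MEM[0x15,0x07,0x03,0x1a] = a3 62 c1 b4

[0] 0x1e->0x02 len=7 : c0 c1 1a b4 1f 62 67
[1] 0x00->0x1f len=7 : 95 06 c0 c1 1a b4 1f
[2] 0x16->0x21 len=8 : 19 f5 f7 90 8b 5d ab 3c
[3] 0x12->0x1f len=5 : b0 87 f9 a3 19
[4] 0x04->0x19 len=5 : 1a b4 1f 62 67
query mem[0x15]=0xa3, mem[0x07]=0x62, mem[0x03]=0xc1, mem[0x1a]=0xb4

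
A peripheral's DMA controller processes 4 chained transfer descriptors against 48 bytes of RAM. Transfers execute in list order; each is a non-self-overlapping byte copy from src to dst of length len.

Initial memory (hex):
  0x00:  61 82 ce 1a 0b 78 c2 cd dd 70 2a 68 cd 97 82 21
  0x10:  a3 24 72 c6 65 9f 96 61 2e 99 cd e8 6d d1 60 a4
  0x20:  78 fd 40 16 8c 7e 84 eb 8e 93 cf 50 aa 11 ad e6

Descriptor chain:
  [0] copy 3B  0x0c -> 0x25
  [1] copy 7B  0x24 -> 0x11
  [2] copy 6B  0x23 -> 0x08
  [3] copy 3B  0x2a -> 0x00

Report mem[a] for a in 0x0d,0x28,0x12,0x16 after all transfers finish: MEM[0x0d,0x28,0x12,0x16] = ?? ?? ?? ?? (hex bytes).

MEM[0x0d,0x28,0x12,0x16] = 8e 8e cd 93

#0 dst[0x25+3] := {0xcd,0x97,0x82}
#1 dst[0x11+7] := {0x8c,0xcd,0x97,0x82,0x8e,0x93,0xcf}
#2 dst[0x08+6] := {0x16,0x8c,0xcd,0x97,0x82,0x8e}
#3 dst[0x00+3] := {0xcf,0x50,0xaa}
query mem[0x0d]=0x8e, mem[0x28]=0x8e, mem[0x12]=0xcd, mem[0x16]=0x93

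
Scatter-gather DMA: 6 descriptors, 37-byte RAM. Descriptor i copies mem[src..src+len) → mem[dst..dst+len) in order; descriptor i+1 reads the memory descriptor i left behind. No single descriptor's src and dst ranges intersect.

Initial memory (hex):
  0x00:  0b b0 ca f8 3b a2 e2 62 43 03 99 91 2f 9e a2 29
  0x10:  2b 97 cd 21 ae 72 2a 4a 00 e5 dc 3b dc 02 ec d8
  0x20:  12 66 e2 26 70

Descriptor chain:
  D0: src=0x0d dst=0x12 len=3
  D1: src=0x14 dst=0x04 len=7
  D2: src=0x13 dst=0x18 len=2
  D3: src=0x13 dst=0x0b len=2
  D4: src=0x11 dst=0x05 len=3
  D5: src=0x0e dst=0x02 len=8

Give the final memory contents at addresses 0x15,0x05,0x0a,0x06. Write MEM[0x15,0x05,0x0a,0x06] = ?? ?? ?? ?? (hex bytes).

MEM[0x15,0x05,0x0a,0x06] = 72 97 dc 9e

  after D0: wrote 3B at 0x12 = 9ea229
  after D1: wrote 7B at 0x04 = 29722a4a00e5dc
  after D2: wrote 2B at 0x18 = a229
  after D3: wrote 2B at 0x0b = a229
  after D4: wrote 3B at 0x05 = 979ea2
  after D5: wrote 8B at 0x02 = a2292b979ea22972
query mem[0x15]=0x72, mem[0x05]=0x97, mem[0x0a]=0xdc, mem[0x06]=0x9e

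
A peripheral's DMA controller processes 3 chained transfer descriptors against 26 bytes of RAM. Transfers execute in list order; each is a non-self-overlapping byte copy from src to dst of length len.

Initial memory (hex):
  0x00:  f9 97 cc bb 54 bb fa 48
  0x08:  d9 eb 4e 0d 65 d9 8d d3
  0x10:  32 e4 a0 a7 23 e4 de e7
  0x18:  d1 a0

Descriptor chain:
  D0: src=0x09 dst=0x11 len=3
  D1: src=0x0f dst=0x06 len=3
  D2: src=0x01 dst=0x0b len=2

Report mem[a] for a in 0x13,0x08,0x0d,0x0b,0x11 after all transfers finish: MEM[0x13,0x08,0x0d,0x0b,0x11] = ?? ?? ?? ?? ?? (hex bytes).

MEM[0x13,0x08,0x0d,0x0b,0x11] = 0d eb d9 97 eb

#0 dst[0x11+3] := {0xeb,0x4e,0x0d}
#1 dst[0x06+3] := {0xd3,0x32,0xeb}
#2 dst[0x0b+2] := {0x97,0xcc}
query mem[0x13]=0x0d, mem[0x08]=0xeb, mem[0x0d]=0xd9, mem[0x0b]=0x97, mem[0x11]=0xeb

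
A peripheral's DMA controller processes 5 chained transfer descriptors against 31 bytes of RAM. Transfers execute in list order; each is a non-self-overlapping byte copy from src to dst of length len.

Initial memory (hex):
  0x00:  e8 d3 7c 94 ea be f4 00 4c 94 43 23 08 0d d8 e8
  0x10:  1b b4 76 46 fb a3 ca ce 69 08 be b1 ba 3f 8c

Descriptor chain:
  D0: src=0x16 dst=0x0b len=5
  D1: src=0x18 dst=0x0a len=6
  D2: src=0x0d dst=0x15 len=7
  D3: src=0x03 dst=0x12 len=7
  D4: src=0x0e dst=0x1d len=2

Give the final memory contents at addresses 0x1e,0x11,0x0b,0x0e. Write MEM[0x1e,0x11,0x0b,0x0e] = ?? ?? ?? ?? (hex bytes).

MEM[0x1e,0x11,0x0b,0x0e] = 3f b4 08 ba

D0: mem[0x0b..0x0f] <- [ca ce 69 08 be]
D1: mem[0x0a..0x0f] <- [69 08 be b1 ba 3f]
D2: mem[0x15..0x1b] <- [b1 ba 3f 1b b4 76 46]
D3: mem[0x12..0x18] <- [94 ea be f4 00 4c 94]
D4: mem[0x1d..0x1e] <- [ba 3f]
query mem[0x1e]=0x3f, mem[0x11]=0xb4, mem[0x0b]=0x08, mem[0x0e]=0xba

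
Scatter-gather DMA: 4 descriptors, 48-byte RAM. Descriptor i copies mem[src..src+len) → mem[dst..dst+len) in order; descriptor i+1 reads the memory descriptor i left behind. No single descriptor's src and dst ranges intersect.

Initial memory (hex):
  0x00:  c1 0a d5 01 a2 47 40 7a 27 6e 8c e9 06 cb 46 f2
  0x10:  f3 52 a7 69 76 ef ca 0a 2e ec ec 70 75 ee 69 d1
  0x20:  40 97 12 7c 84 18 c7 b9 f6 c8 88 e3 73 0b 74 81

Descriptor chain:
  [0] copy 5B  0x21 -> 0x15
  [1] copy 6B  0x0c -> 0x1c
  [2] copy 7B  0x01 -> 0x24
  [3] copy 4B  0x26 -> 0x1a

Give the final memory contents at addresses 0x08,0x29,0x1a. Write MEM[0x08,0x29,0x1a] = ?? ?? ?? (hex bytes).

D0: mem[0x15..0x19] <- [97 12 7c 84 18]
D1: mem[0x1c..0x21] <- [06 cb 46 f2 f3 52]
D2: mem[0x24..0x2a] <- [0a d5 01 a2 47 40 7a]
D3: mem[0x1a..0x1d] <- [01 a2 47 40]
query mem[0x08]=0x27, mem[0x29]=0x40, mem[0x1a]=0x01

MEM[0x08,0x29,0x1a] = 27 40 01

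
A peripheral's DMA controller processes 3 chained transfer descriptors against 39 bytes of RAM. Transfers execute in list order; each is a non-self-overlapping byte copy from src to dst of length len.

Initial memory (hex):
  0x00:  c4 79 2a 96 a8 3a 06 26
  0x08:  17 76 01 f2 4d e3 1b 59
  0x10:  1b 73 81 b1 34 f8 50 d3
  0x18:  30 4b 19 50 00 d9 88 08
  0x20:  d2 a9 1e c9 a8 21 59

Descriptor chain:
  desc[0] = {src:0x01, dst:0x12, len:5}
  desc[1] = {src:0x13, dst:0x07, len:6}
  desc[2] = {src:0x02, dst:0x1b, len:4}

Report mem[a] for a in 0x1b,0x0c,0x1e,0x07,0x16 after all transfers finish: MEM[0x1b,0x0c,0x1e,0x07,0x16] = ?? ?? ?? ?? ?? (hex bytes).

#0 dst[0x12+5] := {0x79,0x2a,0x96,0xa8,0x3a}
#1 dst[0x07+6] := {0x2a,0x96,0xa8,0x3a,0xd3,0x30}
#2 dst[0x1b+4] := {0x2a,0x96,0xa8,0x3a}
query mem[0x1b]=0x2a, mem[0x0c]=0x30, mem[0x1e]=0x3a, mem[0x07]=0x2a, mem[0x16]=0x3a

MEM[0x1b,0x0c,0x1e,0x07,0x16] = 2a 30 3a 2a 3a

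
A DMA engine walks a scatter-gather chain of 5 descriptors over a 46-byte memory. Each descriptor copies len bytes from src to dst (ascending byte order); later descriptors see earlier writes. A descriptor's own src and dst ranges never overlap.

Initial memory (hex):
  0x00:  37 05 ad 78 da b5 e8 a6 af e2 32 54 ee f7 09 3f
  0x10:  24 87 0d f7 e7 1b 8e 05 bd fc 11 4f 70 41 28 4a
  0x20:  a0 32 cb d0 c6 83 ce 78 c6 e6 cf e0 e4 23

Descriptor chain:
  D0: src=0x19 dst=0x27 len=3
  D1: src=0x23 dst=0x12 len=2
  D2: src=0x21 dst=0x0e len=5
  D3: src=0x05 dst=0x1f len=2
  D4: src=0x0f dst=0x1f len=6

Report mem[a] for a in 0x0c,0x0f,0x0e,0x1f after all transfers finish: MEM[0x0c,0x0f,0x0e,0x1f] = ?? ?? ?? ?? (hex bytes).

[0] 0x19->0x27 len=3 : fc 11 4f
[1] 0x23->0x12 len=2 : d0 c6
[2] 0x21->0x0e len=5 : 32 cb d0 c6 83
[3] 0x05->0x1f len=2 : b5 e8
[4] 0x0f->0x1f len=6 : cb d0 c6 83 c6 e7
query mem[0x0c]=0xee, mem[0x0f]=0xcb, mem[0x0e]=0x32, mem[0x1f]=0xcb

MEM[0x0c,0x0f,0x0e,0x1f] = ee cb 32 cb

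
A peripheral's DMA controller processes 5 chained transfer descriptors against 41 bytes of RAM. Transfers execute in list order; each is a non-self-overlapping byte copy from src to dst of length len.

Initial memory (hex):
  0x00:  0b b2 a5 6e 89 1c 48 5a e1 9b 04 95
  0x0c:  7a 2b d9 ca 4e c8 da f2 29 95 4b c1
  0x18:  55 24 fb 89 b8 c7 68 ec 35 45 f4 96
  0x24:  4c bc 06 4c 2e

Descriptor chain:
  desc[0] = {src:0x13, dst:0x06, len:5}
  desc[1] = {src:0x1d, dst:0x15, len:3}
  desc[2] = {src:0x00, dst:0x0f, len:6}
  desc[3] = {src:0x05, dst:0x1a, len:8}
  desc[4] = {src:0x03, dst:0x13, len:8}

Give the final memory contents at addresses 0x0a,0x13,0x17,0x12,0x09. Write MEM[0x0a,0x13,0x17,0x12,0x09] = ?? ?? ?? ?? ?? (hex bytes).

MEM[0x0a,0x13,0x17,0x12,0x09] = c1 6e 29 6e 4b

D0: mem[0x06..0x0a] <- [f2 29 95 4b c1]
D1: mem[0x15..0x17] <- [c7 68 ec]
D2: mem[0x0f..0x14] <- [0b b2 a5 6e 89 1c]
D3: mem[0x1a..0x21] <- [1c f2 29 95 4b c1 95 7a]
D4: mem[0x13..0x1a] <- [6e 89 1c f2 29 95 4b c1]
query mem[0x0a]=0xc1, mem[0x13]=0x6e, mem[0x17]=0x29, mem[0x12]=0x6e, mem[0x09]=0x4b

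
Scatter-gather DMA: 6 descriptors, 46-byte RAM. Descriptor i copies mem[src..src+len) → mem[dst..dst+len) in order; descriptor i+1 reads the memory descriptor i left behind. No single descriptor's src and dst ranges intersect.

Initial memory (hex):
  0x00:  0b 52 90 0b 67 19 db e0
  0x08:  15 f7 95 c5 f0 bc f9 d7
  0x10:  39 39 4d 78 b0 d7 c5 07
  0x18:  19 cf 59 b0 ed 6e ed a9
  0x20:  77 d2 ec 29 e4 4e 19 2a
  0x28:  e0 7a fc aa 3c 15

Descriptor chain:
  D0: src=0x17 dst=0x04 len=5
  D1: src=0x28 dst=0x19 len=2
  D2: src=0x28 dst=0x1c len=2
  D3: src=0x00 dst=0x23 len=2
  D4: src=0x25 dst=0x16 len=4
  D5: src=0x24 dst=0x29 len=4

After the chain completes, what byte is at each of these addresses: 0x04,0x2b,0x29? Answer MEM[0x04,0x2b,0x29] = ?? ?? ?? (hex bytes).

D0: mem[0x04..0x08] <- [07 19 cf 59 b0]
D1: mem[0x19..0x1a] <- [e0 7a]
D2: mem[0x1c..0x1d] <- [e0 7a]
D3: mem[0x23..0x24] <- [0b 52]
D4: mem[0x16..0x19] <- [4e 19 2a e0]
D5: mem[0x29..0x2c] <- [52 4e 19 2a]
query mem[0x04]=0x07, mem[0x2b]=0x19, mem[0x29]=0x52

MEM[0x04,0x2b,0x29] = 07 19 52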